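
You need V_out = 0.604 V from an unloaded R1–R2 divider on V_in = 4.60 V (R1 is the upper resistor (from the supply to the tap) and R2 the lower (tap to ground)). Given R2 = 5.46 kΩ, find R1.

The divider ratio is R2/(R1+R2) = 0.604/4.60 = 0.1313.
So R1 = R2 · (V_in/V_out − 1) = 5.46 × (4.60/0.604 − 1) = 5.46 × 6.616 = 36.12 kΩ.

R1 ≈ 36.1 kΩ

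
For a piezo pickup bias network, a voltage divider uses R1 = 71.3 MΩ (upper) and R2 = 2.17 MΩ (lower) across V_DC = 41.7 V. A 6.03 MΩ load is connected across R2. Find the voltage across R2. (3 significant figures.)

First combine the lower leg with the load: R2 ‖ R_L = 1.596 MΩ.
Then V_out = V_DC · R2'/(R1 + R2') = 41.7 × 1.596/72.90 = 0.9128 V.

V_out ≈ 0.913 V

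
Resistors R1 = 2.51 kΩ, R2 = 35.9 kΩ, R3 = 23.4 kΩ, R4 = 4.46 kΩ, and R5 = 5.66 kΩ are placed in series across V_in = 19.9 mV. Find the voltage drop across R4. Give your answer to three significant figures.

V ≈ 1.23 mV

ΣR = 2.51 + 35.9 + 23.4 + 4.46 + 5.66 = 71.93 kΩ.
Voltage divider: V = V_in · (4.460 / 71.93) = 19.9 × 0.06200 = 1.234 mV.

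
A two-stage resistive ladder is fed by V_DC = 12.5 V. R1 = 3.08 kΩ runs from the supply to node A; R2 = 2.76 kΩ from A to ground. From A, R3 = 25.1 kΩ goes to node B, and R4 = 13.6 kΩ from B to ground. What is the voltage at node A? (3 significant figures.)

Node A sees R2 in parallel with the series input of stage 2, R3 + R4 = 38.70 kΩ.
R2 ‖ (R3+R4) = 2.576 kΩ.
So V_A = 12.5 × 0.4555 = 5.693 V.

V_A ≈ 5.69 V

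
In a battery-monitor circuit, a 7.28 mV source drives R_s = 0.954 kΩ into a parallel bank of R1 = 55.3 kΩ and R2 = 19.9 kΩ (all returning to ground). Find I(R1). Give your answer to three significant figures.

I ≈ 0.124 µA

Combine the parallel branches: R_p = (1/55.3 + 1/19.9)⁻¹ = 14.63 kΩ.
V_A by voltage divider: V_A = 7.28 × 14.63/(0.954 + 14.63) = 6.834 mV.
Branch current I = V_A/R1 = 6.834/55.3 = 0.1236 µA.
(Check via current divider: I_total = 0.4670 µA; share G_k/ΣG = 0.2646 → same result.)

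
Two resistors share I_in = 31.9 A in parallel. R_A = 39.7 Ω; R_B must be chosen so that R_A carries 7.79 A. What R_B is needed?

The fraction through R_A equals R_B/(R_A+R_B).
7.79/31.9 = R_B/(R_A + R_B) → R_B = R_A · (0.2442)/(1 − 0.2442) = 39.7 × 0.3231 = 12.83 Ω.

R_B ≈ 12.8 Ω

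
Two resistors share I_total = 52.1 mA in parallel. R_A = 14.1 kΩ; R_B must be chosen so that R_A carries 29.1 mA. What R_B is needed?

Two-branch current divider: I_A = I_total · R_B/(R_A + R_B).
29.1/52.1 = R_B/(R_A + R_B) → R_B = R_A · (0.5585)/(1 − 0.5585) = 14.1 × 1.265 = 17.84 kΩ.

R_B ≈ 17.8 kΩ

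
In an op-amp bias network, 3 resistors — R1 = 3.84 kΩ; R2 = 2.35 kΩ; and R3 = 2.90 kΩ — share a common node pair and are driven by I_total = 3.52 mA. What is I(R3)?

Conductances: ΣG = 1/3.84 + 1/2.35 + 1/2.90 = 1.031 (1/kΩ).
By the current-divider rule, I = I_total · G_k/ΣG = 3.52 × 0.3345 = 1.178 mA.

I ≈ 1.18 mA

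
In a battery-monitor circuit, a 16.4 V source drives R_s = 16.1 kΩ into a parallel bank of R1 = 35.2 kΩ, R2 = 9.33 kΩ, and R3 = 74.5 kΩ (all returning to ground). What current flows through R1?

I ≈ 0.137 mA

Parallel bank: R_p = 1/(1/35.2 + 1/9.33 + 1/74.5) = 6.711 kΩ.
Node voltage V_A = V_s · R_p/(R_s + R_p) = 16.4 × 0.2942 = 4.825 V.
Branch current I = V_A/R1 = 4.825/35.2 = 0.1371 mA.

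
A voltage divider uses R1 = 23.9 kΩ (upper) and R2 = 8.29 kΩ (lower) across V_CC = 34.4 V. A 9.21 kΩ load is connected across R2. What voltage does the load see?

The load sits in parallel with R2, giving an effective lower resistance R2' = R2·R_L/(R2+R_L) = 4.363 kΩ.
Voltage divider with the loaded lower leg: V_out = 34.4 × 4.363/(23.9 + 4.363) = 34.4 × 0.1544 = 5.310 V.

V_out ≈ 5.31 V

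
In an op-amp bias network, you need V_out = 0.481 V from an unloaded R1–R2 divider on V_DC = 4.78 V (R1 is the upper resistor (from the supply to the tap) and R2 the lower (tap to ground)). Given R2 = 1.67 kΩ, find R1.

R1 ≈ 14.9 kΩ

V_out/V_DC = R2/(R1+R2) = 0.1006.
Rearranging, R1 = R2·(1−k)/k = 1.67 × 8.938 = 14.93 kΩ.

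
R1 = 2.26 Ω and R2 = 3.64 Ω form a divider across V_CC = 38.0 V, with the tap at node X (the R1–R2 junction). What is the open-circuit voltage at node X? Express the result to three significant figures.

V_th ≈ 23.4 V

V_th is the unloaded tap voltage: V_CC · R2/(R1+R2) = 38.0 × 0.6169 = 23.44 V.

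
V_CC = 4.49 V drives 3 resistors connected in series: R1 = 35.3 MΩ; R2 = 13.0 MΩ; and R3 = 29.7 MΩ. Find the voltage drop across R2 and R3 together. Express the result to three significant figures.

V ≈ 2.46 V

Total series resistance ΣR = 35.3 + 13.0 + 29.7 = 78.00 MΩ.
R_{R2..R3} = 13.0 + 29.7 = 42.70 MΩ.
Voltage divider: V = V_CC · (42.70 / 78.00) = 4.49 × 0.5474 = 2.458 V.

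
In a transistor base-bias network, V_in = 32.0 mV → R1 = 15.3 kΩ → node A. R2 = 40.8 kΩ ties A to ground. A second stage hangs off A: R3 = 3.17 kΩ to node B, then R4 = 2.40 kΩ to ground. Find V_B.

V_B ≈ 3.35 mV

Looking into the second stage from A: R3 + R4 = 5.570 kΩ appears in parallel with R2.
R2 ‖ (R3+R4) = 4.901 kΩ.
V_A = 32.0 × 4.901/(15.3 + 4.901) = 7.763 mV.
Stage 2 is unloaded, so V_B = V_A · R4/(R3+R4) = 7.763 × 2.40/5.570 = 3.345 mV.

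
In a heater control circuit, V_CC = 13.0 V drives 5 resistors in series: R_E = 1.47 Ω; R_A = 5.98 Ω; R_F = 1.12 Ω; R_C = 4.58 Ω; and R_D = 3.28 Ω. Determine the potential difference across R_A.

V ≈ 4.73 V

Series total: ΣR = 1.47 + 5.98 + 1.12 + 4.58 + 3.28 = 16.43 Ω.
By the voltage-divider rule, V = 13.0 × 5.980/16.43 = 4.732 V.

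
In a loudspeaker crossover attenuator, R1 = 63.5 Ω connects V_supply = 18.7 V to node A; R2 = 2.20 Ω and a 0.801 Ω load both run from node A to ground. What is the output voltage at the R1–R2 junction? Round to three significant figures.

V_out ≈ 0.171 V

R2 ‖ R_L = (2.20 × 0.801)/(2.20 + 0.801) = 0.5872 Ω.
Voltage divider with the loaded lower leg: V_out = 18.7 × 0.5872/(63.5 + 0.5872) = 18.7 × 0.009163 = 0.1713 V.
(Unloaded it would be 0.626 V; the load pulls it down.)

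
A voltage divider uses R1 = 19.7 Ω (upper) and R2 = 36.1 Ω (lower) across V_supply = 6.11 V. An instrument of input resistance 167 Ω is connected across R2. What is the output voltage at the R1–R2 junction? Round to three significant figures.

R2 ‖ R_L = (36.1 × 167)/(36.1 + 167) = 29.68 Ω.
Then V_out = V_supply · R2'/(R1 + R2') = 6.11 × 29.68/49.38 = 3.673 V.

V_out ≈ 3.67 V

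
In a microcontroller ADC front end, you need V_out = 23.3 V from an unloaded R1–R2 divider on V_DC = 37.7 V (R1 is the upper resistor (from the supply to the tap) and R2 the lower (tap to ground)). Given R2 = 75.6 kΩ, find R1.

The divider ratio is R2/(R1+R2) = 23.3/37.7 = 0.6180.
Rearranging, R1 = R2·(1−k)/k = 75.6 × 0.6180 = 46.72 kΩ.

R1 ≈ 46.7 kΩ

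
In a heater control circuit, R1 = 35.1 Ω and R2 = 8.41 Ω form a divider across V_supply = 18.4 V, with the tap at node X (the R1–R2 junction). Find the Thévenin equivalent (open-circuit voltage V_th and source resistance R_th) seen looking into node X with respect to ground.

V_th is the unloaded tap voltage: V_supply · R2/(R1+R2) = 18.4 × 0.1933 = 3.557 V.
With V_supply suppressed (replaced by a short), R_th = R1 ‖ R2 = (35.10 × 8.41)/(35.10 + 8.41) = 6.784 Ω.

V_th ≈ 3.56 V, R_th ≈ 6.78 Ω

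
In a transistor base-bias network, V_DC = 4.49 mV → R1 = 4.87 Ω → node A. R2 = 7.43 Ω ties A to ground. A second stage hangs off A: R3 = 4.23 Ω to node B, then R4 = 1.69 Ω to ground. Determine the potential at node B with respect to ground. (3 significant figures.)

Looking into the second stage from A: R3 + R4 = 5.920 Ω appears in parallel with R2.
R2 ‖ (R3+R4) = 3.295 Ω.
So V_A = 4.49 × 0.4035 = 1.812 mV.
Then the unloaded second divider: V_B = V_A × R4/(R3+R4) = 1.812 × 0.2855 = 0.5172 mV.

V_B ≈ 0.517 mV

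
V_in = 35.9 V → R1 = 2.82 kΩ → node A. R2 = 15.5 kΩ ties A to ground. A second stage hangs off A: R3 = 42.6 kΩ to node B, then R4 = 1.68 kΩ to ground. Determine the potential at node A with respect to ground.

The second stage (R3 + R4 = 44.28 kΩ) loads node A in parallel with R2.
Effective lower resistance at A: R2 ‖ 44.28 = 11.48 kΩ.
First divider: V_A = V_in · 11.48/(2.82 + 11.48) = 28.82 V.

V_A ≈ 28.8 V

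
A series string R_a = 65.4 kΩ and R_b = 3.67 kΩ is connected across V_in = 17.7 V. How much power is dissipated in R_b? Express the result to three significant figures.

ΣR = 69.07 kΩ → I = 17.7/69.07 = 0.2563 mA.
P = I²R = 0.06567 × 3.67 = 0.2410 mW.

P ≈ 0.241 mW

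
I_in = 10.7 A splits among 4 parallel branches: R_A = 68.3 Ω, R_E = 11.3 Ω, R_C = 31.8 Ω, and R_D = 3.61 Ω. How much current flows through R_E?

Conductances: ΣG = 1/68.3 + 1/11.3 + 1/31.8 + 1/3.61 = 0.4116 (1/Ω).
Current divider: I(R_E) = I_in · G_k/ΣG = 10.7 × (0.08850/0.4116) = 10.7 × 0.2150 = 2.301 A.

I ≈ 2.30 A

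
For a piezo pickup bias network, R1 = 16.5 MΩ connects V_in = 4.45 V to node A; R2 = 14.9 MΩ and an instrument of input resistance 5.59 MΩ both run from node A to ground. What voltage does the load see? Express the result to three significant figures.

The load sits in parallel with R2, giving an effective lower resistance R2' = R2·R_L/(R2+R_L) = 4.065 MΩ.
Voltage divider with the loaded lower leg: V_out = 4.45 × 4.065/(16.5 + 4.065) = 4.45 × 0.1977 = 0.8796 V.
(Unloaded it would be 2.11 V; the load pulls it down.)

V_out ≈ 0.880 V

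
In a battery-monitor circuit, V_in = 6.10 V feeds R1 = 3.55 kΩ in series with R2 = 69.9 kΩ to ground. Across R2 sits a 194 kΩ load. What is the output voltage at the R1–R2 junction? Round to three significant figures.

V_out ≈ 5.71 V

First combine the lower leg with the load: R2 ‖ R_L = 51.39 kΩ.
Voltage divider with the loaded lower leg: V_out = 6.10 × 51.39/(3.55 + 51.39) = 6.10 × 0.9354 = 5.706 V.
(Unloaded it would be 5.81 V; the load pulls it down.)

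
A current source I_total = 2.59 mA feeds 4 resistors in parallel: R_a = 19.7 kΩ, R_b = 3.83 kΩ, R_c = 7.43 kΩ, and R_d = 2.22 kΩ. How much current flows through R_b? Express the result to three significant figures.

ΣG = 1/19.7 + 1/3.83 + 1/7.43 + 1/2.22 = 0.8969.
By the current-divider rule, I = I_total · G_k/ΣG = 2.59 × 0.2911 = 0.7540 mA.

I ≈ 0.754 mA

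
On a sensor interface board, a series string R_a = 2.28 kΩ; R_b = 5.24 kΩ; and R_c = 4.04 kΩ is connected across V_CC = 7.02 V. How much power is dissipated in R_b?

P ≈ 1.93 mW

Series current I = V_CC/ΣR = 7.02/11.56 = 0.6073 mA.
P(R_b) = I²·R_b = (0.6073)² × 5.24 = 1.932 mW.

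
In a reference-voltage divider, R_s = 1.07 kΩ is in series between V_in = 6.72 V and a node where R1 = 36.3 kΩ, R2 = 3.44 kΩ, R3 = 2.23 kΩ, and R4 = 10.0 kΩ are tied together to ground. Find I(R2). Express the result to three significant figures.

I ≈ 1.01 mA

Parallel bank: R_p = 1/(1/36.3 + 1/3.44 + 1/2.23 + 1/10.0) = 1.154 kΩ.
Node voltage V_A = V_in · R_p/(R_s + R_p) = 6.72 × 0.5188 = 3.487 V.
Branch current I = V_A/R2 = 3.487/3.44 = 1.014 mA.
(Check via current divider: I_total = 3.022 mA; share G_k/ΣG = 0.3354 → same result.)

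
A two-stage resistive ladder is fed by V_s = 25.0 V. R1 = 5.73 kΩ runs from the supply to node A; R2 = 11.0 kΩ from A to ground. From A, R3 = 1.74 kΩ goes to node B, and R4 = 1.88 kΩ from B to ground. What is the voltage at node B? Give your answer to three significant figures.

V_B ≈ 4.18 V

The second stage (R3 + R4 = 3.620 kΩ) loads node A in parallel with R2.
R2 ‖ (R3+R4) = 2.724 kΩ.
First divider: V_A = V_s · 2.724/(5.73 + 2.724) = 8.055 V.
V_B = V_A × 0.5193 = 4.183 V.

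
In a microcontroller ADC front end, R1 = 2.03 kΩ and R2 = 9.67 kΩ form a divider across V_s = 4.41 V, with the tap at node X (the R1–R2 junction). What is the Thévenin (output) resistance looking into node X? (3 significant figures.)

With V_s suppressed (replaced by a short), R_th = R1 ‖ R2 = (2.030 × 9.67)/(2.030 + 9.67) = 1.678 kΩ.

R_th ≈ 1.68 kΩ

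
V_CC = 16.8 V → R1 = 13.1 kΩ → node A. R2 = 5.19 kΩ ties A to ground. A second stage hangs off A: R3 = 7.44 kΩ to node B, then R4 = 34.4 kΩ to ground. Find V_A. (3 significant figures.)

Looking into the second stage from A: R3 + R4 = 41.84 kΩ appears in parallel with R2.
R2 ‖ (R3+R4) = 4.617 kΩ.
V_A = 16.8 × 4.617/(13.1 + 4.617) = 4.378 V.

V_A ≈ 4.38 V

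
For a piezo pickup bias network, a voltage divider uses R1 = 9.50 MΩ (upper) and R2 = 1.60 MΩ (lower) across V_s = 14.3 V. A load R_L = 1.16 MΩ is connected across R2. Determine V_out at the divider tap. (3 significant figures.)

V_out ≈ 0.945 V

First combine the lower leg with the load: R2 ‖ R_L = 0.6725 MΩ.
Voltage divider with the loaded lower leg: V_out = 14.3 × 0.6725/(9.50 + 0.6725) = 14.3 × 0.06611 = 0.9453 V.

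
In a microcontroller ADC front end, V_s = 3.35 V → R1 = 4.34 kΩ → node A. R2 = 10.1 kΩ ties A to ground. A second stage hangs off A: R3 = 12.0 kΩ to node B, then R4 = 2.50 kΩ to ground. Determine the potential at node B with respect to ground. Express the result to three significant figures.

Looking into the second stage from A: R3 + R4 = 14.50 kΩ appears in parallel with R2.
Effective lower resistance at A: R2 ‖ 14.50 = 5.953 kΩ.
First divider: V_A = V_s · 5.953/(4.34 + 5.953) = 1.938 V.
Stage 2 is unloaded, so V_B = V_A · R4/(R3+R4) = 1.938 × 2.50/14.50 = 0.3341 V.

V_B ≈ 0.334 V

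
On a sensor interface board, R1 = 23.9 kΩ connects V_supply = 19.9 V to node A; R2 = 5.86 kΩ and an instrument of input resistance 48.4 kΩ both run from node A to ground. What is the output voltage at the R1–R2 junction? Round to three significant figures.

V_out ≈ 3.57 V

The load sits in parallel with R2, giving an effective lower resistance R2' = R2·R_L/(R2+R_L) = 5.227 kΩ.
Then V_out = V_supply · R2'/(R1 + R2') = 19.9 × 5.227/29.13 = 3.571 V.
(Unloaded it would be 3.92 V; the load pulls it down.)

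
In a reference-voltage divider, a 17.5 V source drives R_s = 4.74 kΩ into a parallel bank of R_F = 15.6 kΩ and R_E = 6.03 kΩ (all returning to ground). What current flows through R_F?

Parallel bank: R_p = 1/(1/15.6 + 1/6.03) = 4.349 kΩ.
V_A = 17.5 × 4.349/9.089 = 8.374 V.
Branch current I = V_A/R_F = 8.374/15.6 = 0.5368 mA.

I ≈ 0.537 mA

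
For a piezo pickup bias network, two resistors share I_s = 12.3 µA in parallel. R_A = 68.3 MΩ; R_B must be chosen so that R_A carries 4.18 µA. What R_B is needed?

Two-branch current divider: I_A = I_s · R_B/(R_A + R_B).
With f = 0.3398, R_B = R_A · f/(1−f) = 68.3 × 0.5148 = 35.16 MΩ.

R_B ≈ 35.2 MΩ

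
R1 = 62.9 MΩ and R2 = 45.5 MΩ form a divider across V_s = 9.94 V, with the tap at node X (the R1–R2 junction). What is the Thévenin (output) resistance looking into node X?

Zeroing V_s shorts the top of R1 to ground, so R_th = R1 ‖ R2 = 26.40 MΩ.

R_th ≈ 26.4 MΩ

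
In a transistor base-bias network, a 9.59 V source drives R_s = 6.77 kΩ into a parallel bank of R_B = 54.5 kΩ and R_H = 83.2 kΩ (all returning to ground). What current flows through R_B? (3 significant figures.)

Equivalent of the parallel group: R_p = 32.93 kΩ.
V_A = 9.59 × 32.93/39.70 = 7.955 V.
Branch current I = V_A/R_B = 7.955/54.5 = 0.1460 mA.
(Equivalently: I_total = 0.2416 mA, then current-divider fraction G_k/ΣG = 0.6042.)

I ≈ 0.146 mA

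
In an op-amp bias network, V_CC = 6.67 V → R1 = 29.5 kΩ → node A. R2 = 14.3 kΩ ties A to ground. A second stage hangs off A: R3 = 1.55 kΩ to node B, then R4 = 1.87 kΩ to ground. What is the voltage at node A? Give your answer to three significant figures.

V_A ≈ 0.571 V

Node A sees R2 in parallel with the series input of stage 2, R3 + R4 = 3.420 kΩ.
R2 ‖ (R3+R4) = 2.760 kΩ.
V_A = 6.67 × 2.760/(29.5 + 2.760) = 0.5706 V.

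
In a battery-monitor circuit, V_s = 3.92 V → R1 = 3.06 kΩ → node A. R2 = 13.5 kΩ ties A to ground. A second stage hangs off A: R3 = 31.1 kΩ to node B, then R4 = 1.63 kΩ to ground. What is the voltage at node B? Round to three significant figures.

Looking into the second stage from A: R3 + R4 = 32.73 kΩ appears in parallel with R2.
R2 ‖ (R3+R4) = 9.558 kΩ.
So V_A = 3.92 × 0.7575 = 2.969 V.
Then the unloaded second divider: V_B = V_A × R4/(R3+R4) = 2.969 × 0.04980 = 0.1479 V.

V_B ≈ 0.148 V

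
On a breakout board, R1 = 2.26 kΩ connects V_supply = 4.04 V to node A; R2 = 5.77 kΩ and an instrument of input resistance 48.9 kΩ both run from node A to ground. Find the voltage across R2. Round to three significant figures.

The load sits in parallel with R2, giving an effective lower resistance R2' = R2·R_L/(R2+R_L) = 5.161 kΩ.
Now apply the divider: V_out = 4.04 × 0.6955 = 2.810 V.

V_out ≈ 2.81 V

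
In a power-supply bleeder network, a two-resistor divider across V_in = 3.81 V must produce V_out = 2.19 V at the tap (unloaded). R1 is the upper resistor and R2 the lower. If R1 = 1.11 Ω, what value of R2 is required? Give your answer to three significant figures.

V_out/V_in = R2/(R1+R2) = 0.5748.
R2 = R1 · 0.5748/(1 − 0.5748) = 1.501 Ω.

R2 ≈ 1.50 Ω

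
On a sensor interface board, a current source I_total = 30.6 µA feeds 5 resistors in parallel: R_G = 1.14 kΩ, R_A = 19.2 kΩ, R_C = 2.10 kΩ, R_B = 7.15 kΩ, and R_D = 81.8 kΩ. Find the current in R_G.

I ≈ 17.2 µA

Total conductance ΣG = 1/1.14 + 1/19.2 + 1/2.10 + 1/7.15 + 1/81.8 = 1.558 (units of 1/kΩ).
Current divider: I(R_G) = I_total · G_k/ΣG = 30.6 × (0.8772/1.558) = 30.6 × 0.5632 = 17.23 µA.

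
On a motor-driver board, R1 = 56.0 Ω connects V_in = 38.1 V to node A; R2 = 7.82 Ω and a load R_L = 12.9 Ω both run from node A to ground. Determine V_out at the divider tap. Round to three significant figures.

V_out ≈ 3.05 V

The load sits in parallel with R2, giving an effective lower resistance R2' = R2·R_L/(R2+R_L) = 4.869 Ω.
Then V_out = V_in · R2'/(R1 + R2') = 38.1 × 4.869/60.87 = 3.047 V.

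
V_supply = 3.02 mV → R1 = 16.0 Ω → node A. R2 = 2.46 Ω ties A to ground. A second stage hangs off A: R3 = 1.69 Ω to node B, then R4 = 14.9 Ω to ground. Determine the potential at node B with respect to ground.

V_B ≈ 0.320 mV

The second stage (R3 + R4 = 16.59 Ω) loads node A in parallel with R2.
Effective lower resistance at A: R2 ‖ 16.59 = 2.142 Ω.
V_A = 3.02 × 2.142/(16.0 + 2.142) = 0.3566 mV.
Stage 2 is unloaded, so V_B = V_A · R4/(R3+R4) = 0.3566 × 14.9/16.59 = 0.3203 mV.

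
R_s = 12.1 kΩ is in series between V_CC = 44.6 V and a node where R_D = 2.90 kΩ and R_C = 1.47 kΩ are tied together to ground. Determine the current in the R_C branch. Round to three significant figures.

I ≈ 2.26 mA

Equivalent of the parallel group: R_p = 0.9755 kΩ.
V_A by voltage divider: V_A = 44.6 × 0.9755/(12.1 + 0.9755) = 3.327 V.
I(R_C) = V_A / R_C = 3.327/1.47 = 2.264 mA.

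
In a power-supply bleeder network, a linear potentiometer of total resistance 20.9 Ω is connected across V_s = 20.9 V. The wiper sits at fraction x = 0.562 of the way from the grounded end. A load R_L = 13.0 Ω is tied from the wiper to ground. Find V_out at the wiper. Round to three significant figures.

Split the track: R_lower = x·R_p = 11.75 Ω, R_upper = (1−x)·R_p = 9.154 Ω.
Lower segment in parallel with the load: 11.75 ‖ 13.0 = 6.171 Ω.
Then V_out = V_s · 6.171/(9.154 + 6.171) = 8.415 V.

V_out ≈ 8.42 V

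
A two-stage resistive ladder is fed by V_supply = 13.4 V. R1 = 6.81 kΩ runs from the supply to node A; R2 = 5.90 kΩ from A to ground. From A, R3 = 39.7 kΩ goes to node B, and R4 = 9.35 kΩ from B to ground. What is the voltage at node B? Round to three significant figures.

Looking into the second stage from A: R3 + R4 = 49.05 kΩ appears in parallel with R2.
Effective lower resistance at A: R2 ‖ 49.05 = 5.267 kΩ.
So V_A = 13.4 × 0.4361 = 5.844 V.
Stage 2 is unloaded, so V_B = V_A · R4/(R3+R4) = 5.844 × 9.35/49.05 = 1.114 V.

V_B ≈ 1.11 V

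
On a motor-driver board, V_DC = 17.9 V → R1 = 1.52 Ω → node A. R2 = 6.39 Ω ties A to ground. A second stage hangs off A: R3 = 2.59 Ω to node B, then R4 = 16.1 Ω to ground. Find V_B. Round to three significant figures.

Node A sees R2 in parallel with the series input of stage 2, R3 + R4 = 18.69 Ω.
R2 ‖ (R3+R4) = 4.762 Ω.
V_A = 17.9 × 4.762/(1.52 + 4.762) = 13.57 V.
Stage 2 is unloaded, so V_B = V_A · R4/(R3+R4) = 13.57 × 16.1/18.69 = 11.69 V.

V_B ≈ 11.7 V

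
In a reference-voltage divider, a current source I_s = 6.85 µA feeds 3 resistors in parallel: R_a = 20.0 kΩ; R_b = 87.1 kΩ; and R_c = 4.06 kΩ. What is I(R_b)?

ΣG = 1/20.0 + 1/87.1 + 1/4.06 = 0.3078.
By the current-divider rule, I = I_s · G_k/ΣG = 6.85 × 0.03730 = 0.2555 µA.

I ≈ 0.256 µA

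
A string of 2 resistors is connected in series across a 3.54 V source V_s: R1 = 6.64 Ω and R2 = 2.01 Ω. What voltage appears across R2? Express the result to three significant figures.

V ≈ 0.823 V

Series total: ΣR = 6.64 + 2.01 = 8.650 Ω.
By the voltage-divider rule, V = 3.54 × 2.010/8.650 = 0.8226 V.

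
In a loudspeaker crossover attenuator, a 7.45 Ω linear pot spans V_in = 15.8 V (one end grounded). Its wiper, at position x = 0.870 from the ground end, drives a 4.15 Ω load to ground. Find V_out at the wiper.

Lower segment x·R_p = 6.482 Ω; upper segment (1−x)·R_p = 0.9685 Ω.
(x·R_p) ‖ R_L = 2.530 Ω.
Then V_out = V_in · 2.530/(0.9685 + 2.530) = 11.43 V.

V_out ≈ 11.4 V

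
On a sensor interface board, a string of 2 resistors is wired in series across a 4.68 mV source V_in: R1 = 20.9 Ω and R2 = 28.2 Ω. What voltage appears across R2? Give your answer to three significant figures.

Series total: ΣR = 20.9 + 28.2 = 49.10 Ω.
V = V_in · R/ΣR = 4.68 × 0.5743 = 2.688 mV.

V ≈ 2.69 mV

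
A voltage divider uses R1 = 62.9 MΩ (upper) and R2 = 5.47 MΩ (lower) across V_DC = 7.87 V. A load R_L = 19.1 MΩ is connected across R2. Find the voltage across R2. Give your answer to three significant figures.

The load sits in parallel with R2, giving an effective lower resistance R2' = R2·R_L/(R2+R_L) = 4.252 MΩ.
Now apply the divider: V_out = 7.87 × 0.06332 = 0.4983 V.
(Unloaded it would be 0.630 V; the load pulls it down.)

V_out ≈ 0.498 V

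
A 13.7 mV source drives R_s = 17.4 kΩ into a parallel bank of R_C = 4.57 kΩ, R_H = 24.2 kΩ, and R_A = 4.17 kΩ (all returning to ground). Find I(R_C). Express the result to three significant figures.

I ≈ 0.309 µA

Combine the parallel branches: R_p = (1/4.57 + 1/24.2 + 1/4.17)⁻¹ = 2.000 kΩ.
V_A = 13.7 × 2.000/19.40 = 1.413 mV.
I(R_C) = V_A / R_C = 1.413/4.57 = 0.3091 µA.
(Check via current divider: I_total = 0.7062 µA; share G_k/ΣG = 0.4377 → same result.)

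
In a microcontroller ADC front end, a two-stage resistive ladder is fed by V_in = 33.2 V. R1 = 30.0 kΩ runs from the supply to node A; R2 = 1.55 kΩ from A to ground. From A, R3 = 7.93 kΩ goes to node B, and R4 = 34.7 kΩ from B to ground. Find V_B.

Looking into the second stage from A: R3 + R4 = 42.63 kΩ appears in parallel with R2.
Effective lower resistance at A: R2 ‖ 42.63 = 1.496 kΩ.
V_A = 33.2 × 1.496/(30.0 + 1.496) = 1.577 V.
V_B = V_A × 0.8140 = 1.283 V.

V_B ≈ 1.28 V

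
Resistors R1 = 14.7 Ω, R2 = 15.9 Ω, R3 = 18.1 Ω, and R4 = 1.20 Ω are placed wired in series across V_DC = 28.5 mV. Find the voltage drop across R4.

Total series resistance ΣR = 14.7 + 15.9 + 18.1 + 1.20 = 49.90 Ω.
V = V_DC · R/ΣR = 28.5 × 0.02405 = 0.6854 mV.

V ≈ 0.685 mV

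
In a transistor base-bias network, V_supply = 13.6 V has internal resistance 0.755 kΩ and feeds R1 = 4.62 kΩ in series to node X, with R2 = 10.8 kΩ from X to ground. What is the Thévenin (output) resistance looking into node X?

R1' = 0.755 + 4.62 = 5.375 kΩ (source resistance + R1).
Looking into X with the source shorted: R_th = R1'·R2/(R1'+R2) = 5.375 × 10.8/16.18 = 3.589 kΩ.

R_th ≈ 3.59 kΩ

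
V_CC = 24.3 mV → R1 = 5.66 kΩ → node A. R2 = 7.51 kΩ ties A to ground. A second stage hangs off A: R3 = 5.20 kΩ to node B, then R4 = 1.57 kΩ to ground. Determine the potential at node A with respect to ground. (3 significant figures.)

Looking into the second stage from A: R3 + R4 = 6.770 kΩ appears in parallel with R2.
Effective lower resistance at A: R2 ‖ 6.770 = 3.560 kΩ.
V_A = 24.3 × 3.560/(5.66 + 3.560) = 9.383 mV.

V_A ≈ 9.38 mV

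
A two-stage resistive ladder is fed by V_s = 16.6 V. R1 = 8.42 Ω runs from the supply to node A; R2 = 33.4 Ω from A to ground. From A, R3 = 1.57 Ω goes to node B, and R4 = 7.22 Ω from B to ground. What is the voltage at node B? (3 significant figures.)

The second stage (R3 + R4 = 8.790 Ω) loads node A in parallel with R2.
R2 ‖ (R3+R4) = 6.959 Ω.
V_A = 16.6 × 6.959/(8.42 + 6.959) = 7.511 V.
Stage 2 is unloaded, so V_B = V_A · R4/(R3+R4) = 7.511 × 7.22/8.790 = 6.170 V.

V_B ≈ 6.17 V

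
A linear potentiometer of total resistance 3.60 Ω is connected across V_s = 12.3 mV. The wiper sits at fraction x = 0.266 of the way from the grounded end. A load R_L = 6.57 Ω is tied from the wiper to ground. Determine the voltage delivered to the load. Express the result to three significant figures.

The pot divides into 2.642 Ω above the wiper and 0.9576 Ω below.
(x·R_p) ‖ R_L = 0.8358 Ω.
V_out = 12.3 × 0.8358/(2.642 + 0.8358) = 2.956 mV.
(Unloaded: V_out = x·V_s = 3.27 mV.)

V_out ≈ 2.96 mV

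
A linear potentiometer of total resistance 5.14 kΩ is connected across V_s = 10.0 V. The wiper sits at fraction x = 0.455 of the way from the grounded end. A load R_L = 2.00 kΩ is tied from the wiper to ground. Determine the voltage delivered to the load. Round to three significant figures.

V_out ≈ 2.78 V

The pot divides into 2.801 kΩ above the wiper and 2.339 kΩ below.
Lower segment in parallel with the load: 2.339 ‖ 2.00 = 1.078 kΩ.
Then V_out = V_s · 1.078/(2.801 + 1.078) = 2.779 V.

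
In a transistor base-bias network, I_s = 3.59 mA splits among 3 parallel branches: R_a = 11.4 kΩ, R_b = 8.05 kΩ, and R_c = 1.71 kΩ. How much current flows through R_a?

I ≈ 0.395 mA

Conductances: ΣG = 1/11.4 + 1/8.05 + 1/1.71 = 0.7967 (1/kΩ).
R_a takes the fraction G_k/ΣG = 0.08772/0.7967 = 0.1101, so I = 3.59 × 0.1101 = 0.3953 mA.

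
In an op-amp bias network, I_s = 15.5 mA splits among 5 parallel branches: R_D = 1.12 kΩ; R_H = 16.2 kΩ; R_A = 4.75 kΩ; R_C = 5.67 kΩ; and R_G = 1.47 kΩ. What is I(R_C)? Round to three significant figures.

I ≈ 1.35 mA

Conductances: ΣG = 1/1.12 + 1/16.2 + 1/4.75 + 1/5.67 + 1/1.47 = 2.022 (1/kΩ).
R_C takes the fraction G_k/ΣG = 0.1764/2.022 = 0.08723, so I = 15.5 × 0.08723 = 1.352 mA.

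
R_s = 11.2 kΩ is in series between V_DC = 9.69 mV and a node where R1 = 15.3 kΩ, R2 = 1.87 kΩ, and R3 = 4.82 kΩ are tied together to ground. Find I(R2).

I ≈ 0.516 µA

Equivalent of the parallel group: R_p = 1.238 kΩ.
V_A = 9.69 × 1.238/12.44 = 0.9647 mV.
Branch current I = V_A/R2 = 0.9647/1.87 = 0.5159 µA.
(Check via current divider: I_total = 0.7790 µA; share G_k/ΣG = 0.6622 → same result.)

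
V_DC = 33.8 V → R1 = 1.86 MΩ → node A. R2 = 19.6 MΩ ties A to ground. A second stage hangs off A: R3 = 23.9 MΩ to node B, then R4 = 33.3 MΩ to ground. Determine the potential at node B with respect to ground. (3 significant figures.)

Node A sees R2 in parallel with the series input of stage 2, R3 + R4 = 57.20 MΩ.
R2 ‖ (R3+R4) = 14.60 MΩ.
V_A = 33.8 × 14.60/(1.86 + 14.60) = 29.98 V.
Then the unloaded second divider: V_B = V_A × R4/(R3+R4) = 29.98 × 0.5822 = 17.45 V.

V_B ≈ 17.5 V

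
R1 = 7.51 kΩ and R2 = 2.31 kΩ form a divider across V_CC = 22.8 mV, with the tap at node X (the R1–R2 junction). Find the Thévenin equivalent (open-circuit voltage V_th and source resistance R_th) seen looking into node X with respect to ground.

V_th ≈ 5.36 mV, R_th ≈ 1.77 kΩ

V_th is the unloaded tap voltage: V_CC · R2/(R1+R2) = 22.8 × 0.2352 = 5.363 mV.
Looking into X with the source shorted: R_th = R1·R2/(R1+R2) = 7.510 × 2.31/9.820 = 1.767 kΩ.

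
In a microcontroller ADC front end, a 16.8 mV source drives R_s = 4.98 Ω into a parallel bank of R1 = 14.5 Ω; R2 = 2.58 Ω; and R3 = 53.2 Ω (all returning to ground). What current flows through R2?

I ≈ 1.93 mA

Combine the parallel branches: R_p = (1/14.5 + 1/2.58 + 1/53.2)⁻¹ = 2.104 Ω.
Node voltage V_A = V_s · R_p/(R_s + R_p) = 16.8 × 0.2970 = 4.989 mV.
I(R2) = V_A / R2 = 4.989/2.58 = 1.934 mA.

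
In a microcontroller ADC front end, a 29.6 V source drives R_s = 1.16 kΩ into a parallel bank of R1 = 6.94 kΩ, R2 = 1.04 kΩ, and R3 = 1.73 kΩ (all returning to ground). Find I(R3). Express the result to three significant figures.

I ≈ 5.79 mA

Parallel bank: R_p = 1/(1/6.94 + 1/1.04 + 1/1.73) = 0.5939 kΩ.
V_A by voltage divider: V_A = 29.6 × 0.5939/(1.16 + 0.5939) = 10.02 V.
I(R3) = V_A / R3 = 10.02/1.73 = 5.794 mA.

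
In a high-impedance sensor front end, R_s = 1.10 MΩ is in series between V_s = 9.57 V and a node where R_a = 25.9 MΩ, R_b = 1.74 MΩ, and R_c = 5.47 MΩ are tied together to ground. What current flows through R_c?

I ≈ 0.933 µA

Equivalent of the parallel group: R_p = 1.256 MΩ.
V_A by voltage divider: V_A = 9.57 × 1.256/(1.10 + 1.256) = 5.102 V.
Branch current I = V_A/R_c = 5.102/5.47 = 0.9327 µA.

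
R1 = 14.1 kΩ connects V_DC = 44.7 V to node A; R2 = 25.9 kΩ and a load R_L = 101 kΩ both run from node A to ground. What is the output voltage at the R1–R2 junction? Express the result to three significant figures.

The load sits in parallel with R2, giving an effective lower resistance R2' = R2·R_L/(R2+R_L) = 20.61 kΩ.
Now apply the divider: V_out = 44.7 × 0.5938 = 26.54 V.
(Unloaded it would be 28.9 V; the load pulls it down.)

V_out ≈ 26.5 V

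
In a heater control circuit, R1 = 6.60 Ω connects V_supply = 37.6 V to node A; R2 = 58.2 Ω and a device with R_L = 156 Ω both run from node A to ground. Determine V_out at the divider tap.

V_out ≈ 32.5 V

R2 ‖ R_L = (58.2 × 156)/(58.2 + 156) = 42.39 Ω.
Then V_out = V_supply · R2'/(R1 + R2') = 37.6 × 42.39/48.99 = 32.53 V.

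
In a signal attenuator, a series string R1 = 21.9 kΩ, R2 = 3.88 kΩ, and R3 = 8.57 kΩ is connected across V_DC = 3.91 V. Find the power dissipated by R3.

P ≈ 0.111 mW

ΣR = 34.35 kΩ → I = 3.91/34.35 = 0.1138 mA.
V(R3) = I·R = 0.9755 V; P = V·I = 0.9755 × 0.1138 = 0.1110 mW.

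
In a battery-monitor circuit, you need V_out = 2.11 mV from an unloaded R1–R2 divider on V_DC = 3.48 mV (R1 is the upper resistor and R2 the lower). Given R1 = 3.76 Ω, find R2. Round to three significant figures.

Required fraction k = V_out/V_DC = 0.6063.
So R2 = R1 · V_out/(V_DC − V_out) = 3.76 × 2.11/(3.48 − 2.11) = 3.76 × 1.540 = 5.791 Ω.

R2 ≈ 5.79 Ω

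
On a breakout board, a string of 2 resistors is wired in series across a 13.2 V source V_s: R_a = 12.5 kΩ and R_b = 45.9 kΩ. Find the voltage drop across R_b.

V ≈ 10.4 V

Series total: ΣR = 12.5 + 45.9 = 58.40 kΩ.
By the voltage-divider rule, V = 13.2 × 45.90/58.40 = 10.37 V.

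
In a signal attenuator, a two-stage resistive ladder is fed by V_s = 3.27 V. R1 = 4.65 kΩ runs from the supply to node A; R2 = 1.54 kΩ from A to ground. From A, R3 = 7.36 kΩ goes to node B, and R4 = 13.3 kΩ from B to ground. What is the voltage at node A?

V_A ≈ 0.770 V

Looking into the second stage from A: R3 + R4 = 20.66 kΩ appears in parallel with R2.
Effective lower resistance at A: R2 ‖ 20.66 = 1.433 kΩ.
So V_A = 3.27 × 0.2356 = 0.7704 V.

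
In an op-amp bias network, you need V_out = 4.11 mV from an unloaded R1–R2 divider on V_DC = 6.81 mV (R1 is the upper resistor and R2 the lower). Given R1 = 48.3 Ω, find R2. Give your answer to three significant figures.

Required fraction k = V_out/V_DC = 0.6035.
R2 = R1 · 0.6035/(1 − 0.6035) = 73.52 Ω.

R2 ≈ 73.5 Ω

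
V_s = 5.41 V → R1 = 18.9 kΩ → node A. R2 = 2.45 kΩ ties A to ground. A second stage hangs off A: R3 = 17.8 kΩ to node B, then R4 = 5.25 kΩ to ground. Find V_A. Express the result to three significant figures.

The second stage (R3 + R4 = 23.05 kΩ) loads node A in parallel with R2.
R2 ‖ (R3+R4) = 2.215 kΩ.
So V_A = 5.41 × 0.1049 = 0.5674 V.

V_A ≈ 0.567 V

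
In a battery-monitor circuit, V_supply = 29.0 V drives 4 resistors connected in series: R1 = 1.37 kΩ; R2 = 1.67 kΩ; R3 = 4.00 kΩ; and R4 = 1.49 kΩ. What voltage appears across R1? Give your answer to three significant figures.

Series total: ΣR = 1.37 + 1.67 + 4.00 + 1.49 = 8.530 kΩ.
By the voltage-divider rule, V = 29.0 × 1.370/8.530 = 4.658 V.

V ≈ 4.66 V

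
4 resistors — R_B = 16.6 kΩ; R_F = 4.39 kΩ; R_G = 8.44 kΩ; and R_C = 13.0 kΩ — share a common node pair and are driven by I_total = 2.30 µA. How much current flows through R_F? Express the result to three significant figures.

Conductances: ΣG = 1/16.6 + 1/4.39 + 1/8.44 + 1/13.0 = 0.4834 (1/kΩ).
R_F takes the fraction G_k/ΣG = 0.2278/0.4834 = 0.4712, so I = 2.30 × 0.4712 = 1.084 µA.

I ≈ 1.08 µA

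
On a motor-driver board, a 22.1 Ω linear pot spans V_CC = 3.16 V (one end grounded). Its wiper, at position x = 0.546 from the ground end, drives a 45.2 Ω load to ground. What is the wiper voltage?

V_out ≈ 1.54 V

The pot divides into 10.03 Ω above the wiper and 12.07 Ω below.
Lower segment in parallel with the load: 12.07 ‖ 45.2 = 9.524 Ω.
Then V_out = V_CC · 9.524/(10.03 + 9.524) = 1.539 V.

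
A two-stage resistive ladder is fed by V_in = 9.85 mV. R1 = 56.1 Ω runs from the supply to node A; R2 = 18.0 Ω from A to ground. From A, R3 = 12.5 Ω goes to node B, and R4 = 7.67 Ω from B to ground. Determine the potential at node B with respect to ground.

The second stage (R3 + R4 = 20.17 Ω) loads node A in parallel with R2.
R2 ‖ (R3+R4) = 9.512 Ω.
First divider: V_A = V_in · 9.512/(56.1 + 9.512) = 1.428 mV.
Then the unloaded second divider: V_B = V_A × R4/(R3+R4) = 1.428 × 0.3803 = 0.5430 mV.

V_B ≈ 0.543 mV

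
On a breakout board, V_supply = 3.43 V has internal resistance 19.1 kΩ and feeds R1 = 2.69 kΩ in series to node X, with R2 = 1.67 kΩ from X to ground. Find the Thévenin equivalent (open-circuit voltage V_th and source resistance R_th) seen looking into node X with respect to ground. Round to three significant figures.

R1' = 19.1 + 2.69 = 21.79 kΩ (source resistance + R1).
V_th is the unloaded tap voltage: V_supply · R2/(R1'+R2) = 3.43 × 0.07118 = 0.2442 V.
With V_supply suppressed (replaced by a short), R_th = R1' ‖ R2 = (21.79 × 1.67)/(21.79 + 1.67) = 1.551 kΩ.

V_th ≈ 0.244 V, R_th ≈ 1.55 kΩ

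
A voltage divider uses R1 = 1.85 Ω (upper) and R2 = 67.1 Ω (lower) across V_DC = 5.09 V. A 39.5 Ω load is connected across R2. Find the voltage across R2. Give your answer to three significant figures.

V_out ≈ 4.74 V

R2 ‖ R_L = (67.1 × 39.5)/(67.1 + 39.5) = 24.86 Ω.
Now apply the divider: V_out = 5.09 × 0.9307 = 4.738 V.
(Unloaded it would be 4.95 V; the load pulls it down.)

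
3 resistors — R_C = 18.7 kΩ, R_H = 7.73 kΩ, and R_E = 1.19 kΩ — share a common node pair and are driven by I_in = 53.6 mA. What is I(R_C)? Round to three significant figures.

Conductances: ΣG = 1/18.7 + 1/7.73 + 1/1.19 = 1.023 (1/kΩ).
By the current-divider rule, I = I_in · G_k/ΣG = 53.6 × 0.05226 = 2.801 mA.

I ≈ 2.80 mA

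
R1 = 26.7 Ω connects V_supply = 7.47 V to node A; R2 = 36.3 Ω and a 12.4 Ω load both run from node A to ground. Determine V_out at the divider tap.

The load sits in parallel with R2, giving an effective lower resistance R2' = R2·R_L/(R2+R_L) = 9.243 Ω.
Voltage divider with the loaded lower leg: V_out = 7.47 × 9.243/(26.7 + 9.243) = 7.47 × 0.2572 = 1.921 V.

V_out ≈ 1.92 V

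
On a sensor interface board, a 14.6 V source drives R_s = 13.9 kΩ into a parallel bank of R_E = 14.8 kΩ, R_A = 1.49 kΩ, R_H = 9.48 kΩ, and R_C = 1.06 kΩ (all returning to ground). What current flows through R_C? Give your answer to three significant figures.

Parallel bank: R_p = 1/(1/14.8 + 1/1.49 + 1/9.48 + 1/1.06) = 0.5594 kΩ.
V_A by voltage divider: V_A = 14.6 × 0.5594/(13.9 + 0.5594) = 0.5649 V.
I(R_C) = V_A / R_C = 0.5649/1.06 = 0.5329 mA.

I ≈ 0.533 mA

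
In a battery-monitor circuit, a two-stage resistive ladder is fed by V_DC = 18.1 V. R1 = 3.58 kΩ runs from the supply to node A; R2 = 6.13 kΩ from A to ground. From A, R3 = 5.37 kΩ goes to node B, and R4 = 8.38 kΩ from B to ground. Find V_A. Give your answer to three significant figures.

Node A sees R2 in parallel with the series input of stage 2, R3 + R4 = 13.75 kΩ.
R2 ‖ (R3+R4) = 4.240 kΩ.
V_A = 18.1 × 4.240/(3.58 + 4.240) = 9.814 V.

V_A ≈ 9.81 V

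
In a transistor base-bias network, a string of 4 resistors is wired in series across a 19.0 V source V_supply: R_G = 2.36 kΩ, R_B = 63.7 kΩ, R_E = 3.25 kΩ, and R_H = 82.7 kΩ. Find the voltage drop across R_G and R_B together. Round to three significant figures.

ΣR = 2.36 + 63.7 + 3.25 + 82.7 = 152.0 kΩ.
R_{R_G..R_B} = 2.36 + 63.7 = 66.06 kΩ.
V = V_supply · R/ΣR = 19.0 × 0.4346 = 8.257 V.

V ≈ 8.26 V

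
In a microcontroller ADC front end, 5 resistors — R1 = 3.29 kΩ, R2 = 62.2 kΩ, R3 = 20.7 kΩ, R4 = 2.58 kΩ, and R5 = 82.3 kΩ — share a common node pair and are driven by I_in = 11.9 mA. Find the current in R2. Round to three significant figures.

I ≈ 0.249 mA

ΣG = 1/3.29 + 1/62.2 + 1/20.7 + 1/2.58 + 1/82.3 = 0.7681.
Current divider: I(R2) = I_in · G_k/ΣG = 11.9 × (0.01608/0.7681) = 11.9 × 0.02093 = 0.2491 mA.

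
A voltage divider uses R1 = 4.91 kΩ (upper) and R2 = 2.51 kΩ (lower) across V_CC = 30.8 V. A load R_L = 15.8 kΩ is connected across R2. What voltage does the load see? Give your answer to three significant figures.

The load sits in parallel with R2, giving an effective lower resistance R2' = R2·R_L/(R2+R_L) = 2.166 kΩ.
Now apply the divider: V_out = 30.8 × 0.3061 = 9.428 V.
(Unloaded it would be 10.4 V; the load pulls it down.)

V_out ≈ 9.43 V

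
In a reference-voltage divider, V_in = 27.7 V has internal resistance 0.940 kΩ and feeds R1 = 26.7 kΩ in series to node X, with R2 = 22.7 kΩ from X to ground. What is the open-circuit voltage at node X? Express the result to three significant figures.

R1' = 0.940 + 26.7 = 27.64 kΩ (source resistance + R1).
Open-circuit (no load on X): V_th = V_in · R2/(R1' + R2) = 27.7 × 22.7/(27.64 + 22.7) = 12.49 V.

V_th ≈ 12.5 V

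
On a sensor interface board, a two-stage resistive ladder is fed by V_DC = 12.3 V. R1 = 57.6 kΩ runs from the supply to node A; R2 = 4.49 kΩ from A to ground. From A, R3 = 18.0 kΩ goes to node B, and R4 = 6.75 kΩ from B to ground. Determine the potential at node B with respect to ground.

V_B ≈ 0.208 V

Looking into the second stage from A: R3 + R4 = 24.75 kΩ appears in parallel with R2.
R2 ‖ (R3+R4) = 3.801 kΩ.
So V_A = 12.3 × 0.06190 = 0.7613 V.
V_B = V_A × 0.2727 = 0.2076 V.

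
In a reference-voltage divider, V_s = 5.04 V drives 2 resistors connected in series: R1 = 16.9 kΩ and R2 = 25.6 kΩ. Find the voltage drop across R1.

V ≈ 2.00 V

ΣR = 16.9 + 25.6 = 42.50 kΩ.
By the voltage-divider rule, V = 5.04 × 16.90/42.50 = 2.004 V.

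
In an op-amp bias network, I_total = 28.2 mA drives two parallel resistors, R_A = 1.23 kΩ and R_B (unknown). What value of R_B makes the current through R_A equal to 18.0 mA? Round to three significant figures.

In a two-way split, I_A/I_total = R_B/(R_A + R_B).
18.0/28.2 = R_B/(R_A + R_B) → R_B = R_A · (0.6383)/(1 − 0.6383) = 1.23 × 1.765 = 2.171 kΩ.

R_B ≈ 2.17 kΩ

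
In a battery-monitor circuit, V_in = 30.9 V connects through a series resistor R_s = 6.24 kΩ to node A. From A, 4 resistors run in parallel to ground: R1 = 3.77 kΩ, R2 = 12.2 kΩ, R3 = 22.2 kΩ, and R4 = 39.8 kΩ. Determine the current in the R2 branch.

Equivalent of the parallel group: R_p = 2.396 kΩ.
Node voltage V_A = V_in · R_p/(R_s + R_p) = 30.9 × 0.2774 = 8.573 V.
I(R2) = V_A / R2 = 8.573/12.2 = 0.7027 mA.
(Check via current divider: I_total = 3.578 mA; share G_k/ΣG = 0.1964 → same result.)

I ≈ 0.703 mA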